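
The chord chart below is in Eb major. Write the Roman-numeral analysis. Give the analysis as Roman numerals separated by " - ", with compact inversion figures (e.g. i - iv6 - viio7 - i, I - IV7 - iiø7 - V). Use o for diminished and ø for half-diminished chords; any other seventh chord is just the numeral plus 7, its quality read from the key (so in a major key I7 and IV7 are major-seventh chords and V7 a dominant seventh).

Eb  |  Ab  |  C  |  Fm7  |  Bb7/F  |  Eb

I - IV - V/ii - ii7 - V43 - I

Eb: major triad on Eb = scale degree 1 → I.
Ab: major triad on Ab = scale degree 4 → IV.
C: chromatic; C is V of ii, so V/ii.
Fm7: minor seventh chord on F = scale degree 2 → ii7.
Bb7/F: root Bb is the dominant; dominant seventh chord there is V43.
Eb: major triad on Eb = scale degree 1 → I.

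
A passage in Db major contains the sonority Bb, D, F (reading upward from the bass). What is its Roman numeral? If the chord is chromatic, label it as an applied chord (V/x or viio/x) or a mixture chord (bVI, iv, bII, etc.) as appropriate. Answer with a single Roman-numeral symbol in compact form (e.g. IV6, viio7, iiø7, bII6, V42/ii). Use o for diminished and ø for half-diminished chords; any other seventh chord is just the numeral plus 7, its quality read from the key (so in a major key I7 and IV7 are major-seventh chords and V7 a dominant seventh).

Stacked in thirds the chord is Bb-D-F: a major triad on Bb.
Bb is not a diatonic chord root with this quality in Db major, but it lies a perfect fifth above Eb (ii), so the chord functions as an applied dominant of ii.

V/ii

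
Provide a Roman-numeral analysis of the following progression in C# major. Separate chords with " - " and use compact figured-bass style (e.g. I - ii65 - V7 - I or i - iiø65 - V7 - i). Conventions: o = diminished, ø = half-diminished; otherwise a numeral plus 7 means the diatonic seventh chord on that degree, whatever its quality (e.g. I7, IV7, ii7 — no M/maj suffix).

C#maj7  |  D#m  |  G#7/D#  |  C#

C#maj7: major seventh chord on C# = scale degree 1 → I7.
D#m has root D#, degree 2 in C# major, so ii.
G#7/D# has root G#, degree 5 in C# major, so V43.
C#: root C# is the tonic; major triad there is I.

I7 - ii - V43 - I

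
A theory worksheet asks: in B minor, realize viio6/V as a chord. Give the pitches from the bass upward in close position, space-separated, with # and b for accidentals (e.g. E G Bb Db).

The slash marks an applied leading-tone chord: viio of V. In B minor, V is F#, so the leading tone to it is E#, a half step below.
Building a diminished triad on E# gives E#-G#-B.
The figured bass 6 indicates first inversion, placing the third (G#) in the bass: G#-B-E#.

G# B E#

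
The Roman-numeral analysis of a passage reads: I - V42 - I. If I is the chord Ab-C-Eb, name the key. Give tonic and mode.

Ab major

The anchor chord is a major triad on Ab, labeled I.
If Ab is scale degree 1 and the mode makes that degree carry a major triad, the tonic is Ab and the mode is major.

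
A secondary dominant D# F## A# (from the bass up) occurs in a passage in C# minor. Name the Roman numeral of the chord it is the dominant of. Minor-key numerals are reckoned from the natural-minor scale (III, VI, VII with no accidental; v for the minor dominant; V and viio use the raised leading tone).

V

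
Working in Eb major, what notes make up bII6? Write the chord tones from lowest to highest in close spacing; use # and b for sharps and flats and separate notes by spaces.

Scale degree 2 in Eb major is F; lowering it a half step gives Fb. bII6 is the Neapolitan sixth — a major triad on the lowered second degree, here in its customary first inversion.
So the chord is Fb-Ab-Cb, a major triad.
With the 6 figure the chord is in first inversion; from the bass Ab upward in close position it reads Ab-Cb-Fb.

Ab Cb Fb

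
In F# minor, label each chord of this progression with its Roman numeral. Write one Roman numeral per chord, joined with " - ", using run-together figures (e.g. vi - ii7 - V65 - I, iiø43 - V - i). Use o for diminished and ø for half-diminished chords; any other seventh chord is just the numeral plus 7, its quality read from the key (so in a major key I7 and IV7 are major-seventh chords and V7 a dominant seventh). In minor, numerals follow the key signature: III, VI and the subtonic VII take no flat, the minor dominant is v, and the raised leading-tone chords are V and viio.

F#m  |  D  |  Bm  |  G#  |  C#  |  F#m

F#m: minor triad on F# = scale degree 1 → i.
D has root D, degree 6 in F# minor, so VI.
Bm: minor triad on B = scale degree 4 → iv.
G#: chromatic; G# is V of V, so V/V.
C#: major triad on C# = scale degree 5 → V.
F#m: root F# is the tonic; minor triad there is i.

i - VI - iv - V/V - V - i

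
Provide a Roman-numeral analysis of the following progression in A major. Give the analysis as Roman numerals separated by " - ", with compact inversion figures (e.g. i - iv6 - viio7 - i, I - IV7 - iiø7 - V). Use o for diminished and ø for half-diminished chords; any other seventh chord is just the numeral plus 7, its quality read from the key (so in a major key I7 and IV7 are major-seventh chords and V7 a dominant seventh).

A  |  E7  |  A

A: root A is the tonic; major triad there is I.
E7 has root E, degree 5 in A major, so V7.
A: major triad on A = scale degree 1 → I.

I - V7 - I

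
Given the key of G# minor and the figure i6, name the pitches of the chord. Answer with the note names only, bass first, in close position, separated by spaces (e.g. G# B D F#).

In G# minor, the tonic is G#, and the diatonic chord built there is a minor triad.
That chord is spelled G#-B-D#.
With the 6 figure the chord is in first inversion; from the bass B upward in close position it reads B-D#-G#.

B D# G#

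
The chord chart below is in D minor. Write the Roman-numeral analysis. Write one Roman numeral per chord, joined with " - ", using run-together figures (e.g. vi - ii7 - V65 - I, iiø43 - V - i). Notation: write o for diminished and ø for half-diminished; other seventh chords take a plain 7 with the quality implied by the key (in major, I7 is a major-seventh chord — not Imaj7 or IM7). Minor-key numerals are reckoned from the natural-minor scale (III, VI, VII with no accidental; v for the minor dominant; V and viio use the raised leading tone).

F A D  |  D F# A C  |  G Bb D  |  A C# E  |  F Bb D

F-A-D: minor triad on D = scale degree 1 → i6.
D-F#-A-C: chromatic; D is V of iv, so V7/iv.
G-Bb-D: minor triad on G = scale degree 4 → iv.
A-C#-E: root A is the dominant; major triad there is V.
F-Bb-D has root Bb, degree 6 in D minor, so VI64.

i6 - V7/iv - iv - V - VI64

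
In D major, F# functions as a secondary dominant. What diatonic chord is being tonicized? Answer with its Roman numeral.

vi

The chord is a major triad on F#.
A dominant resolves down a perfect fifth: F# → B. In D major, B is scale degree 6, i.e. vi.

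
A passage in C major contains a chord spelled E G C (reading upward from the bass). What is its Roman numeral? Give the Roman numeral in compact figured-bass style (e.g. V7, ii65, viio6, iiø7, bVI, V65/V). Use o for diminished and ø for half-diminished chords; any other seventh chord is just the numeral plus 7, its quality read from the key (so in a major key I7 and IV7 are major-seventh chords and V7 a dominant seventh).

Stacked in thirds the chord is C-E-G: a major triad on C.
C is scale degree 1 in C major, and a major triad on that degree is written I.
With E in the bass the chord is in first inversion, so the figured bass is 6.

I6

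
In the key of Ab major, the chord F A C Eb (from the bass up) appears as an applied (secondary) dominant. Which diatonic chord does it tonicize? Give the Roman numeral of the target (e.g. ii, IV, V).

The chord is a dominant seventh chord on F.
A dominant resolves down a perfect fifth: F → Bb. In Ab major, Bb is scale degree 2, i.e. ii.

ii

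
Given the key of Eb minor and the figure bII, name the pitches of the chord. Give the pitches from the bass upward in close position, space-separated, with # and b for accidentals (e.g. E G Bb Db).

bII is the Neapolitan chord — a major triad on the lowered second degree. In Eb minor that root is Fb.
So the chord is Fb-Ab-Cb, a major triad.

Fb Ab Cb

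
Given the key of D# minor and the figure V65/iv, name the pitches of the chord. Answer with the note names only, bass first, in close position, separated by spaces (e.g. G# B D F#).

V65/iv is a secondary dominant — the dominant seventh of iv. iv in D# minor is G#, so the applied chord's root is D#, a perfect fifth above.
Building a dominant seventh chord on D# gives D#-F##-A#-C#.
With the 65 figure the chord is in first inversion; from the bass F## upward in close position it reads F##-A#-C#-D#.

F## A# C# D#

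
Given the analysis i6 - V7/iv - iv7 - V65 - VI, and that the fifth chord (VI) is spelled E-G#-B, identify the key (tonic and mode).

VI is given as E-G#-B — a major triad with root E.
If E is scale degree 6 and the mode makes that degree carry a major triad, the tonic is G# and the mode is minor.

G# minor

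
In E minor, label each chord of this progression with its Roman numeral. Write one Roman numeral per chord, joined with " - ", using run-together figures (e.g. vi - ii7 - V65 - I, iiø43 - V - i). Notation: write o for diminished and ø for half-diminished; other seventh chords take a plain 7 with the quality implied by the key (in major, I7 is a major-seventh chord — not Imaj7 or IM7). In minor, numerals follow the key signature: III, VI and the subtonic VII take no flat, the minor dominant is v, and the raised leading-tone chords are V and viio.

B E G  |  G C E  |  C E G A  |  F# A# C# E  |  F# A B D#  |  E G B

i64 - VI64 - iv65 - V7/V - V43 - i

B-E-G has root E, degree 1 in E minor, so i64.
G-C-E: major triad on C = scale degree 6 → VI64.
C-E-G-A: minor seventh chord on A = scale degree 4 → iv65.
F#-A#-C#-E: chromatic; F# is V of V, so V7/V.
F#-A-B-D#: root B is the dominant; dominant seventh chord there is V43.
E-G-B has root E, degree 1 in E minor, so i.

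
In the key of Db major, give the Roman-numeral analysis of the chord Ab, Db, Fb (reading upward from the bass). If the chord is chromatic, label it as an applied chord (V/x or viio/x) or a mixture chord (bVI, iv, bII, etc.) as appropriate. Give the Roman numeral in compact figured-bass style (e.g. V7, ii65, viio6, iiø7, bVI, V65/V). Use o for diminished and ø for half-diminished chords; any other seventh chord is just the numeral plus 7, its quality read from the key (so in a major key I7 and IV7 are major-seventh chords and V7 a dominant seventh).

Stacked in thirds the chord is Db-Fb-Ab: a minor triad on Db.
Db is the first degree of Db major. This is the minor tonic, borrowed from the parallel minor.
With Ab in the bass the chord is in second inversion, so the figured bass is 64.

i64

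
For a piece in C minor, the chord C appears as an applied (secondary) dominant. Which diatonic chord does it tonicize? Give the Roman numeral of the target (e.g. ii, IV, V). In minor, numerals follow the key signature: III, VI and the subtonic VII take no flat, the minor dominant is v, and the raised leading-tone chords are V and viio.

The chord is a major triad on C.
A dominant resolves down a perfect fifth: C → F. In C minor, F is scale degree 4, i.e. iv.

iv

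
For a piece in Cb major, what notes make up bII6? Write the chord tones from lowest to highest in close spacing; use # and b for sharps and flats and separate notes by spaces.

Fb Abb Dbb

Scale degree 2 in Cb major is Db; lowering it a half step gives Dbb. bII6 is the Neapolitan sixth — a major triad on the lowered second degree, here in its customary first inversion.
So the chord is Dbb-Fb-Abb.
The figured bass 6 indicates first inversion, placing the third (Fb) in the bass: Fb-Abb-Dbb.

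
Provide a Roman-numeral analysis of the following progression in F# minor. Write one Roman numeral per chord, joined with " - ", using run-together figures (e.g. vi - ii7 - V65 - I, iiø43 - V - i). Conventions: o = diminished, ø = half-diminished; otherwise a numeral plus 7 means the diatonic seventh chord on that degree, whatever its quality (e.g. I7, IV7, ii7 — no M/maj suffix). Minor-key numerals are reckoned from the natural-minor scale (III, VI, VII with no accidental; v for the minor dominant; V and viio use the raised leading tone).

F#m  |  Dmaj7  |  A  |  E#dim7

i - VI7 - III - viio7

F#m: minor triad on F# = scale degree 1 → i.
Dmaj7: major seventh chord on D = scale degree 6 → VI7.
A has root A, degree 3 in F# minor, so III.
E#dim7: root E# is the leading tone; fully diminished seventh chord there is viio7.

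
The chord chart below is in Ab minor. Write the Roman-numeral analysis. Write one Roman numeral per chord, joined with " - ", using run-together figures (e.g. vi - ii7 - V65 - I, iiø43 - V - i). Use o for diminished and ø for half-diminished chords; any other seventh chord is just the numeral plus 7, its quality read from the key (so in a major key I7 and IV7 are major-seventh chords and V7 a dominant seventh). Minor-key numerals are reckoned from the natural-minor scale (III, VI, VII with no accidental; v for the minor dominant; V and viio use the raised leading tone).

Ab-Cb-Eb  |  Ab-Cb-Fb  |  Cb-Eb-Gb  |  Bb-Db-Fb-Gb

i - VI6 - III - VII65

Ab-Cb-Eb has root Ab, degree 1 in Ab minor, so i.
Ab-Cb-Fb: root Fb is the submediant; major triad there is VI6.
Cb-Eb-Gb has root Cb, degree 3 in Ab minor, so III.
Bb-Db-Fb-Gb has root Gb, degree 7 in Ab minor, so VII65.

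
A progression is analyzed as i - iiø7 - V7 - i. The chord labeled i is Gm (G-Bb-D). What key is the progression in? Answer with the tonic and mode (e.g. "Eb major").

G minor

i is given as G-Bb-D — a minor triad with root G.
If G is scale degree 1 and the mode makes that degree carry a minor triad, the tonic is G and the mode is minor.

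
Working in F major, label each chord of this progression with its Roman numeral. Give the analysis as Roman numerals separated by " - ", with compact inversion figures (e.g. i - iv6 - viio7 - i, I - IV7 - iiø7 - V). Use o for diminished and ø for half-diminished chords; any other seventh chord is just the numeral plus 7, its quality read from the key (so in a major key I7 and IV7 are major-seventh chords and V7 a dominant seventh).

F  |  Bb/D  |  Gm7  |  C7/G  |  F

F has root F, degree 1 in F major, so I.
Bb/D: major triad on Bb = scale degree 4 → IV6.
Gm7 has root G, degree 2 in F major, so ii7.
C7/G: root C is the dominant; dominant seventh chord there is V43.
F has root F, degree 1 in F major, so I.

I - IV6 - ii7 - V43 - I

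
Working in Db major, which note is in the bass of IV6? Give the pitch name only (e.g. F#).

Bb

IV in Db major has root Gb; the chord is Gb-Bb-Db.
The figure 6 means first inversion — the third is in the bass.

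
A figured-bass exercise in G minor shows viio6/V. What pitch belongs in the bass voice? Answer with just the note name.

E

The applied chord viio6/V is rooted on C#: C#-E-G.
The figure 6 means first inversion — the third is in the bass.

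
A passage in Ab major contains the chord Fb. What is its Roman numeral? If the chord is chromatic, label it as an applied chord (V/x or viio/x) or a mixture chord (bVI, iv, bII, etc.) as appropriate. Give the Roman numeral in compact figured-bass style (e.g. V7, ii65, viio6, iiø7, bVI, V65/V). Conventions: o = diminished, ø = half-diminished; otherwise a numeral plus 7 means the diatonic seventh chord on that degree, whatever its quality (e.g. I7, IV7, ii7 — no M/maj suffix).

The pitches Fb-Ab-Cb form a major triad rooted on Fb.
Fb is the lowered sixth degree of Ab major (diatonic 6 would be F). This is a major triad on the lowered sixth degree, borrowed from the parallel minor.

bVI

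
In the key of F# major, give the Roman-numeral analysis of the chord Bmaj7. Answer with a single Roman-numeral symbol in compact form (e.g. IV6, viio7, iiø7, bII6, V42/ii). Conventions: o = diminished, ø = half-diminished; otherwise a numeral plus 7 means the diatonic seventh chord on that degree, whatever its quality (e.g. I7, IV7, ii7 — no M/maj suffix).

Stacked in thirds the chord is B-D#-F#-A#: a major seventh chord on B.
B is scale degree 4 in F# major, and a major seventh chord on that degree is written IV7.

IV7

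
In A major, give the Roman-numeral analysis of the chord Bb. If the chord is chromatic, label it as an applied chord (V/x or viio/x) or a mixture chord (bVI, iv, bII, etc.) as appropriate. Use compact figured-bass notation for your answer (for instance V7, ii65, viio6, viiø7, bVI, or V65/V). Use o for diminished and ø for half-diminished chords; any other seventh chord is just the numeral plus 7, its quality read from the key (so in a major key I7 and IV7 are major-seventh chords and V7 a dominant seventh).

Stacked in thirds the chord is Bb-D-F: a major triad on Bb.
Bb is the lowered second degree of A major (diatonic 2 would be B). This is the Neapolitan chord — a major triad on the lowered second degree.

bII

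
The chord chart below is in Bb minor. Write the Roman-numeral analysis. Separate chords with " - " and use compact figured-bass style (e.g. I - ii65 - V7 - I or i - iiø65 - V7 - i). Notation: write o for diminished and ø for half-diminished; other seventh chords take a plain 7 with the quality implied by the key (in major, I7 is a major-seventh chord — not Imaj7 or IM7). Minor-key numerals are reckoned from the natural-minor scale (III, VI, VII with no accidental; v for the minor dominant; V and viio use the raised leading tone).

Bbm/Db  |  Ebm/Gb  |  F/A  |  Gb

i6 - iv6 - V6 - VI

Bbm/Db: root Bb is the tonic; minor triad there is i6.
Ebm/Gb: minor triad on Eb = scale degree 4 → iv6.
F/A has root F, degree 5 in Bb minor, so V6.
Gb: major triad on Gb = scale degree 6 → VI.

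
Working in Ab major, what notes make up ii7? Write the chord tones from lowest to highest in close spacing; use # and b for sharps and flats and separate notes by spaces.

Bb Db F Ab

The numeral's case and figure indicate a minor seventh chord. In Ab major its root, scale degree 2, is Bb.
That chord is spelled Bb-Db-F-Ab.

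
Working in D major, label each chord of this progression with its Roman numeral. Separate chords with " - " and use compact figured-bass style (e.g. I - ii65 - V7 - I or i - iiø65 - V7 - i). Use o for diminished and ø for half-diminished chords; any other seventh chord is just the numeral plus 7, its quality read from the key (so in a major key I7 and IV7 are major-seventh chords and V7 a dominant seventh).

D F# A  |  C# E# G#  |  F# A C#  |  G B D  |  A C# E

I - V/iii - iii - IV - V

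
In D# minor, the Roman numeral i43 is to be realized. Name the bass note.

i in D# minor has root D#; the chord is D#-F#-A#-C#.
The figure 43 means second inversion — the fifth is in the bass.

A#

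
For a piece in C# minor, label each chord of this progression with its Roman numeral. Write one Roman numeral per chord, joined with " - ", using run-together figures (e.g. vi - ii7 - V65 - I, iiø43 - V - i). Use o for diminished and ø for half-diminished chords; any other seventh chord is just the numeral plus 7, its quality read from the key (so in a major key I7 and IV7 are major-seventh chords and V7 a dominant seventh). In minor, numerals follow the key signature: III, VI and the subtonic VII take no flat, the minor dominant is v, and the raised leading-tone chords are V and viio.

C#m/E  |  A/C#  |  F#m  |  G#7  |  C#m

C#m/E: minor triad on C# = scale degree 1 → i6.
A/C# has root A, degree 6 in C# minor, so VI6.
F#m has root F#, degree 4 in C# minor, so iv.
G#7: dominant seventh chord on G# = scale degree 5 → V7.
C#m has root C#, degree 1 in C# minor, so i.

i6 - VI6 - iv - V7 - i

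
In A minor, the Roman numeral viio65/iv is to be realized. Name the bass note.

The applied chord viio65/iv is rooted on C#: C#-E-G-Bb.
The figure 65 means first inversion — the third is in the bass.

E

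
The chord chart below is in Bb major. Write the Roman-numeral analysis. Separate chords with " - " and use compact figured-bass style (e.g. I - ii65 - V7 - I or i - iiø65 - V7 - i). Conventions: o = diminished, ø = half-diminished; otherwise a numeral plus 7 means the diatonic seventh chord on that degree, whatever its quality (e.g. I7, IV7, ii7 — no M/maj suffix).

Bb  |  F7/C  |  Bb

Bb: major triad on Bb = scale degree 1 → I.
F7/C: dominant seventh chord on F = scale degree 5 → V43.
Bb: major triad on Bb = scale degree 1 → I.

I - V43 - I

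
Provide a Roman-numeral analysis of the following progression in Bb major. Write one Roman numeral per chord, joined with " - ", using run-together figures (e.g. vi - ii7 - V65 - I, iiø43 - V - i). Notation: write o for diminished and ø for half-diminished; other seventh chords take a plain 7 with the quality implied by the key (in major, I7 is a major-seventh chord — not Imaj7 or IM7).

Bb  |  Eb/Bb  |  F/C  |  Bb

I - IV64 - V64 - I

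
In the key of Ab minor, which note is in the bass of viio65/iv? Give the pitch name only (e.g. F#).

Eb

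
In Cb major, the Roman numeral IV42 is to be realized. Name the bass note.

Eb

IV in Cb major has root Fb; the chord is Fb-Ab-Cb-Eb.
The figure 42 means third inversion — the seventh is in the bass.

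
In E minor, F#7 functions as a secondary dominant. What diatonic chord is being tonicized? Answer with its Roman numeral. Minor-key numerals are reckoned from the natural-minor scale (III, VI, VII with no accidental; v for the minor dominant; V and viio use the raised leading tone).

The chord is a dominant seventh chord on F#.
A dominant resolves down a perfect fifth: F# → B. In E minor, B is scale degree 5, i.e. V.

V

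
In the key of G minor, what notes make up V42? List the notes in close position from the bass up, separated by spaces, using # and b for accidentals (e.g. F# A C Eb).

In G minor, scale degree 5 is D. The dominant is major (leading tone raised), so V is a dominant seventh chord.
Stacking thirds from D gives D-F#-A-C.
The figured bass 42 indicates third inversion, placing the seventh (C) in the bass: C-D-F#-A.

C D F# A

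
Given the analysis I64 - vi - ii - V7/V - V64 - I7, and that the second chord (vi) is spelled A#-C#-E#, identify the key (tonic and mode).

vi is given as A#-C#-E# — a minor triad with root A#.
Counting down 5 scale steps from A# places the tonic on C#; a minor triad on degree 6 is diatonic only in major.

C# major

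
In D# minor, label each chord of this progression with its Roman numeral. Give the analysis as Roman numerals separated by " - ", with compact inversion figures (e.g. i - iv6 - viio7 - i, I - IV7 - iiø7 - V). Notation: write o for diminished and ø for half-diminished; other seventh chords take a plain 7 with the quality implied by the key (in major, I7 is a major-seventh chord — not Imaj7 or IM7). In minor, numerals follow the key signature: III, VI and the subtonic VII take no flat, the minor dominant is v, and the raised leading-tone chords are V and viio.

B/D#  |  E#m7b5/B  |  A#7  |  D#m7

B/D#: major triad on B = scale degree 6 → VI6.
E#m7b5/B: half-diminished seventh chord on E# = scale degree 2 → iiø43.
A#7 has root A#, degree 5 in D# minor, so V7.
D#m7: root D# is the tonic; minor seventh chord there is i7.

VI6 - iiø43 - V7 - i7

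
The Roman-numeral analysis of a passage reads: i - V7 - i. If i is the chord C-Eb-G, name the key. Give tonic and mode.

C minor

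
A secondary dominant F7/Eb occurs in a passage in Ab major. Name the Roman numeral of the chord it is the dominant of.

The chord is a dominant seventh chord on F.
A dominant resolves down a perfect fifth: F → Bb. In Ab major, Bb is scale degree 2, i.e. ii.

ii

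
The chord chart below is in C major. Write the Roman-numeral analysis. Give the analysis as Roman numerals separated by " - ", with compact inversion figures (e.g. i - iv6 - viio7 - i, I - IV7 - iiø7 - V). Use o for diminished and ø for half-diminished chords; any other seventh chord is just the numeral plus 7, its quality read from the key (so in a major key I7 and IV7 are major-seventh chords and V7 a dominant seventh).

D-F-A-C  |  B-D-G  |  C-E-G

ii7 - V6 - I

D-F-A-C: root D is the supertonic; minor seventh chord there is ii7.
B-D-G: major triad on G = scale degree 5 → V6.
C-E-G has root C, degree 1 in C major, so I.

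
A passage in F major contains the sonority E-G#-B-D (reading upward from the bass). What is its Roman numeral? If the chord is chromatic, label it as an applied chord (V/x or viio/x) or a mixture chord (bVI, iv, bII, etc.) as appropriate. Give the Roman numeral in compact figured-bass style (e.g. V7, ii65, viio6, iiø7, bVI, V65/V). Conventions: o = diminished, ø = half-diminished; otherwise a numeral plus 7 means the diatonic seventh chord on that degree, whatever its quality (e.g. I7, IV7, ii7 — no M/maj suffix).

Stacked in thirds the chord is E-G#-B-D: a dominant seventh chord on E.
E is not a diatonic chord root with this quality in F major, but it lies a perfect fifth above A (iii), so the chord functions as an applied dominant of iii.

V7/iii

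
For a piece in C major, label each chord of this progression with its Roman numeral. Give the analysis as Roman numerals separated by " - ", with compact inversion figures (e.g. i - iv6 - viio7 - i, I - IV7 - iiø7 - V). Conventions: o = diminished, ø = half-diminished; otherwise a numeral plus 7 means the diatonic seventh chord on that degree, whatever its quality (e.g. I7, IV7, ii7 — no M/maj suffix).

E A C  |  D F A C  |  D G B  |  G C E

vi64 - ii7 - V64 - I64

E-A-C: minor triad on A = scale degree 6 → vi64.
D-F-A-C: minor seventh chord on D = scale degree 2 → ii7.
D-G-B: root G is the dominant; major triad there is V64.
G-C-E: major triad on C = scale degree 1 → I64.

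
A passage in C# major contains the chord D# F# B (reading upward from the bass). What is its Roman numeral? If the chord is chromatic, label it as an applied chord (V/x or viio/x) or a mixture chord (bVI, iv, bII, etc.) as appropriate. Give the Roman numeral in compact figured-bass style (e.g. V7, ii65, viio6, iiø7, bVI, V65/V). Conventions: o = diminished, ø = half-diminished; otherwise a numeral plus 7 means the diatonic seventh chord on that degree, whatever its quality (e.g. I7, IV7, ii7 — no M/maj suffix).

bVII6

Stacked in thirds the chord is B-D#-F#: a major triad on B.
B is the lowered seventh degree of C# major (diatonic 7 would be B#). This is a major triad on the lowered seventh degree (the subtonic), borrowed from the parallel minor.
With D# in the bass the chord is in first inversion, so the figured bass is 6.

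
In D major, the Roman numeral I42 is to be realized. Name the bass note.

C#

I in D major has root D; the chord is D-F#-A-C#.
The figure 42 means third inversion — the seventh is in the bass.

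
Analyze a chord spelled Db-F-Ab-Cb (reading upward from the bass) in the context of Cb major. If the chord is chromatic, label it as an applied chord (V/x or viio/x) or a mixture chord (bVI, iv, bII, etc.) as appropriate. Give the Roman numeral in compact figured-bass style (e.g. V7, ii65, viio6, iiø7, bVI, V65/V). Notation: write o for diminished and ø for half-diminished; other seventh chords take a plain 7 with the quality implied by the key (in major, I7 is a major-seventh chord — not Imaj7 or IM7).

V7/V

The pitches Db-F-Ab-Cb form a dominant seventh chord rooted on Db.
Db is not a diatonic chord root with this quality in Cb major, but it lies a perfect fifth above Gb (V), so the chord functions as an applied dominant of V.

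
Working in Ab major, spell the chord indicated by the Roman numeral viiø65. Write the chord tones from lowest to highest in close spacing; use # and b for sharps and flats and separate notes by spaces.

Bb Db F G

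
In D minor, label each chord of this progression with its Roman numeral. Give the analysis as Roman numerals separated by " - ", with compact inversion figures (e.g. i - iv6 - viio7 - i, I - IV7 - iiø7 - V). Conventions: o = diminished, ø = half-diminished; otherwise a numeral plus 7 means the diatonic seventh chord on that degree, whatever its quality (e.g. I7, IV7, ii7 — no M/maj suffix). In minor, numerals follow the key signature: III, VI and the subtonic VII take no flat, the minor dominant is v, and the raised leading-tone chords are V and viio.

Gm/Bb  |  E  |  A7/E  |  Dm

Gm/Bb: root G is the subdominant; minor triad there is iv6.
E: chromatic; E is V of V, so V/V.
A7/E: root A is the dominant; dominant seventh chord there is V43.
Dm: root D is the tonic; minor triad there is i.

iv6 - V/V - V43 - i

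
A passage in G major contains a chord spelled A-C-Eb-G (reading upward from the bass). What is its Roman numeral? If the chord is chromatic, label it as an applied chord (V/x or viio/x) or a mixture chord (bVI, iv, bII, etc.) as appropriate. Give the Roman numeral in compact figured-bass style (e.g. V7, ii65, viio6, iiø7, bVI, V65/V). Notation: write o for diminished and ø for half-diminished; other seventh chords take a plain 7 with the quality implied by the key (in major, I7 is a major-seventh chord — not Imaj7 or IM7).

The pitches A-C-Eb-G form a half-diminished seventh chord rooted on A.
A is the second degree of G major. This is the half-diminished supertonic seventh, borrowed from the parallel minor.

iiø7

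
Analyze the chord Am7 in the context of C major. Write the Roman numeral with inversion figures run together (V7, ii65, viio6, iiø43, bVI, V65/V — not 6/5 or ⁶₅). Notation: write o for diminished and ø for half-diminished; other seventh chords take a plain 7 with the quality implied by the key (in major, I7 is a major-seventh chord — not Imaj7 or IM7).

Stacked in thirds the chord is A-C-E-G: a minor seventh chord on A.
A is scale degree 6 in C major, and a minor seventh chord on that degree is written vi7.

vi7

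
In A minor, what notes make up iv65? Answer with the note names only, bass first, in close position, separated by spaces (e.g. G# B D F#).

F A C D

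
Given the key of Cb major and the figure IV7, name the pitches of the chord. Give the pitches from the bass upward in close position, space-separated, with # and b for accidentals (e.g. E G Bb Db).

Fb Ab Cb Eb

In Cb major, the subdominant is Fb, and the diatonic chord built there is a major seventh chord.
That chord is spelled Fb-Ab-Cb-Eb.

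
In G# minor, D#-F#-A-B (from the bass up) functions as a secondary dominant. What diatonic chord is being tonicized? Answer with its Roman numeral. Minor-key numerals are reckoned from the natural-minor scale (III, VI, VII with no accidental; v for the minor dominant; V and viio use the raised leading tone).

VI

The chord is a dominant seventh chord on B.
A dominant resolves down a perfect fifth: B → E. In G# minor, E is scale degree 6, i.e. VI.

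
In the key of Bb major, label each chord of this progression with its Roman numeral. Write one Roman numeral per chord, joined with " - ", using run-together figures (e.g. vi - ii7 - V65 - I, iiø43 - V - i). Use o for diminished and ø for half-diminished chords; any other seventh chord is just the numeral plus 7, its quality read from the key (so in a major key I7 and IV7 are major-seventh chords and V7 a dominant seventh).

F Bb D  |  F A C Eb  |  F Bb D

F-Bb-D: major triad on Bb = scale degree 1 → I64.
F-A-C-Eb: root F is the dominant; dominant seventh chord there is V7.
F-Bb-D: root Bb is the tonic; major triad there is I64.

I64 - V7 - I64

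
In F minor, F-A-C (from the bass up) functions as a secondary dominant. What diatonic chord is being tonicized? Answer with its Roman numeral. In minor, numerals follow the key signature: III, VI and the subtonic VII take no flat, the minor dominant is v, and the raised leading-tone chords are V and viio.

iv

The chord is a major triad on F.
A dominant resolves down a perfect fifth: F → Bb. In F minor, Bb is scale degree 4, i.e. iv.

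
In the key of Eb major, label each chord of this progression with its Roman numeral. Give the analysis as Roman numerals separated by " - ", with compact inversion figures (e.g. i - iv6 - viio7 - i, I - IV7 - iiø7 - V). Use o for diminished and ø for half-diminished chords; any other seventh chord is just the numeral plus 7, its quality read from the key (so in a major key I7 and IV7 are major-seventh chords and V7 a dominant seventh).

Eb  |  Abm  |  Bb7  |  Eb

Eb: major triad on Eb = scale degree 1 → I.
Abm is non-diatonic — iv, a mixture chord from Eb minor.
Bb7: dominant seventh chord on Bb = scale degree 5 → V7.
Eb: major triad on Eb = scale degree 1 → I.

I - iv - V7 - I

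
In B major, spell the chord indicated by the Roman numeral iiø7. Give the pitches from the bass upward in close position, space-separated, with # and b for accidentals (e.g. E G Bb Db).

C# E G B

iiø7 is the half-diminished supertonic seventh, borrowed from the parallel minor. In B major that root is C#.
So the chord is C#-E-G-B, a half-diminished seventh chord.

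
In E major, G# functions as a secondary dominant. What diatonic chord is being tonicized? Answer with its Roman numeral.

The chord is a major triad on G#.
A dominant resolves down a perfect fifth: G# → C#. In E major, C# is scale degree 6, i.e. vi.

vi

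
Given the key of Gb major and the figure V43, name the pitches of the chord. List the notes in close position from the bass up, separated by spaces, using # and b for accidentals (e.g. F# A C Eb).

The numeral's case and figure indicate a dominant seventh chord. In Gb major its root, the fifth degree, is Db.
That chord is spelled Db-F-Ab-Cb.
With the 43 figure the chord is in second inversion; from the bass Ab upward in close position it reads Ab-Cb-Db-F.

Ab Cb Db F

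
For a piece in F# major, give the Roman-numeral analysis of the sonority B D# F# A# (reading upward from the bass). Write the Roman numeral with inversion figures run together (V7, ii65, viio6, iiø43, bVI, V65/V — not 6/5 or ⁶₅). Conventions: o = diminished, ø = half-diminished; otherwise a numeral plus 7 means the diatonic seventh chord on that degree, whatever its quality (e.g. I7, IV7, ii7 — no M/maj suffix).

IV7

The pitches B-D#-F#-A# form a major seventh chord rooted on B.
B is scale degree 4 in F# major, and a major seventh chord on that degree is written IV7.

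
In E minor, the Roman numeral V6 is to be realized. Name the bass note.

D#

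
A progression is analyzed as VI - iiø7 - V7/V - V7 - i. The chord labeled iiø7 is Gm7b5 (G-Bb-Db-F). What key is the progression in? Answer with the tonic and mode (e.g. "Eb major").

F minor

iiø7 is given as G-Bb-Db-F — a half-diminished seventh chord with root G.
If G is scale degree 2 and the mode makes that degree carry a half-diminished seventh chord, the tonic is F and the mode is minor.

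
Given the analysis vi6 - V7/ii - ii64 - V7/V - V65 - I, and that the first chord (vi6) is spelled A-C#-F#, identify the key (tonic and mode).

A major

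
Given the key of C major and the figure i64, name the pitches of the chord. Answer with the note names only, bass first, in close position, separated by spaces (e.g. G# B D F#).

G C Eb

i64 is the minor tonic, borrowed from the parallel minor. In C major that root is C.
So the chord is C-Eb-G.
With the 64 figure the chord is in second inversion; from the bass G upward in close position it reads G-C-Eb.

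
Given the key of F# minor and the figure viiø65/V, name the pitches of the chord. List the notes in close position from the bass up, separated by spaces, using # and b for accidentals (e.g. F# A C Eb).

The slash marks an applied leading-tone chord: viio of V. In F# minor, V is C#, so the leading tone to it is B#, a half step below.
Building a half-diminished seventh chord on B# gives B#-D#-F#-A#.
With the 65 figure the chord is in first inversion; from the bass D# upward in close position it reads D#-F#-A#-B#.

D# F# A# B#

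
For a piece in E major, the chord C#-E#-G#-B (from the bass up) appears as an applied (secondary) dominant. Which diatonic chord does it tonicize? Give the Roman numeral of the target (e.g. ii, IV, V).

ii

The chord is a dominant seventh chord on C#.
A dominant resolves down a perfect fifth: C# → F#. In E major, F# is scale degree 2, i.e. ii.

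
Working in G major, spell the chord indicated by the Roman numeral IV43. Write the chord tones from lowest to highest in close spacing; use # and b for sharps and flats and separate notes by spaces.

The numeral's case and figure indicate a major seventh chord. In G major its root, the fourth degree, is C.
That chord is spelled C-E-G-B.
The figured bass 43 indicates second inversion, placing the fifth (G) in the bass: G-B-C-E.

G B C E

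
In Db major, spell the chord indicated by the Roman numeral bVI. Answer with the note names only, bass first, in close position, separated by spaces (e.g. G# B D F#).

Bbb Db Fb

bVI is a major triad on the lowered sixth degree, borrowed from the parallel minor. In Db major that root is Bbb.
So the chord is Bbb-Db-Fb.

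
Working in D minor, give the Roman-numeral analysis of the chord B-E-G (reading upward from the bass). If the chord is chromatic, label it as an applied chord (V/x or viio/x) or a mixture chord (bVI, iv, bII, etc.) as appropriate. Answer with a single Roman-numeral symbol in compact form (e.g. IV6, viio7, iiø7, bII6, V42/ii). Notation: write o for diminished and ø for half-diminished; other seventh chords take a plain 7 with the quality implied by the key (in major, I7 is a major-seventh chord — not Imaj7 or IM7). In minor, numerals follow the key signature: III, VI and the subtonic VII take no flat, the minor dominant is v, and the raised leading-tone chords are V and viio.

ii64

The pitches E-G-B form a minor triad rooted on E.
E is the second degree of D minor. This is the minor supertonic, borrowed from the parallel major (the Dorian ii).
With B in the bass the chord is in second inversion, so the figured bass is 64.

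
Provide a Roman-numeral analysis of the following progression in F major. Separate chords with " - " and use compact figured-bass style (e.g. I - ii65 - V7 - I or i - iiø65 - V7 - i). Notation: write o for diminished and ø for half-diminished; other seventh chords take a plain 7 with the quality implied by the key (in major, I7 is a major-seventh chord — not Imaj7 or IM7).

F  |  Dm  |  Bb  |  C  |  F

F: root F is the tonic; major triad there is I.
Dm has root D, degree 6 in F major, so vi.
Bb: root Bb is the subdominant; major triad there is IV.
C has root C, degree 5 in F major, so V.
F has root F, degree 1 in F major, so I.

I - vi - IV - V - I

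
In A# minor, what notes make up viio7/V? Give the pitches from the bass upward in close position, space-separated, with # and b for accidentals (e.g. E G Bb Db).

D## F## A# C#

viio7/V is a secondary leading-tone chord. The target V is E# in A# minor; the applied chord is rooted a semitone below, on D##.
Building a fully diminished seventh chord on D## gives D##-F##-A#-C#.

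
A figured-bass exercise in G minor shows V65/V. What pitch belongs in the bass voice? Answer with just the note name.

C#

The applied chord V65/V is rooted on A: A-C#-E-G.
The figure 65 means first inversion — the third is in the bass.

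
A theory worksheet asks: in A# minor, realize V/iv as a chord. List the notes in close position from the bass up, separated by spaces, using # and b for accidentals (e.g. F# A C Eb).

A# C## E#

The slash means an applied dominant: we want the dominant of iv. In A# minor, iv is D# minor, and its dominant is built on A#.
Building a major triad on A# gives A#-C##-E#.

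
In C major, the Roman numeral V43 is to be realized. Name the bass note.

V in C major has root G; the chord is G-B-D-F.
The figure 43 means second inversion — the fifth is in the bass.

D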